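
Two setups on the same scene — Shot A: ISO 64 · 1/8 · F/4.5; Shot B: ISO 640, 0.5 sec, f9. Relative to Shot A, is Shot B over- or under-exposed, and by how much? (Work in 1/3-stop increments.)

Aperture: f/4.5 → f/5 → f/5.6 → f/6.3 → f/7.1 → f/8 → f/9 — 2 stops smaller aperture (darker).
Shutter speed: 1/8 → 1/6 → 1/5 → 1/4 → 0.3 → 0.4 → 0.5 — 2 stops longer (brighter).
ISO: 64 → 80 → 100 → 125 → 160 → 200 → 250 → 320 → 400 → 500 → 640 — 3 1/3 stops higher (brighter).
Net: −2 +2 +3 1/3 = +3 1/3 stops.

3 1/3 stops brighter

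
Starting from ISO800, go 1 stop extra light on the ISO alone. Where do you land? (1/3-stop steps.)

ISO: 800 → 1000 → 1250 → 1600 — 1 stop raised (brighter).

ISO 1600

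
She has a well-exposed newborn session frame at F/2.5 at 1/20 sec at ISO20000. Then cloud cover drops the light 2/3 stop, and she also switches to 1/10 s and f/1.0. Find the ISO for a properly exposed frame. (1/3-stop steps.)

Scene light: 2/3 stop darker.
Shutter speed: 1/20 → 1/15 → 1/13 → 1/10 — 1 stop longer (brighter).
Aperture: f/2.5 → f/2.2 → f/2 → f/1.8 → f/1.6 → f/1.4 → f/1.2 → f/1.1 → f/1.0 — 2 2/3 stops larger aperture (brighter).
Net so far: 3 stops brighter. ISO: 20000 → 16000 → 12800 → 10000 → 8000 → 6400 → 5000 → 4000 → 3200 → 2500.

ISO 2500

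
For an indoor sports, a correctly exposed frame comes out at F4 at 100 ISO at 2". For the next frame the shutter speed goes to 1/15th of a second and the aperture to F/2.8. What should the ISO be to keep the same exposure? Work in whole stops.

Shutter speed: 2 → 1 → 1/2 → 1/4 → 1/8 → 1/15 — 5 stops shorter (darker).
Aperture: f/4 → f/2.8 — 1 stop larger aperture (brighter).
Net change so far: 4 stops darker. Offset with the ISO: 100 → 200 → 400 → 800 → 1600.

ISO 1600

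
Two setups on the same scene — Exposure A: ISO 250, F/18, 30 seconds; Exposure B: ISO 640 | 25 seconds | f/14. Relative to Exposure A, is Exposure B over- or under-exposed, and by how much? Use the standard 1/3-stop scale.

Aperture: f/18 → f/16 → f/14 — 2/3 stop wider (brighter).
Shutter speed: 30 → 25 — 1/3 stop shorter (darker).
ISO: 250 → 320 → 400 → 500 → 640 — 1 1/3 stops raised (brighter).
Net: +2/3 −1/3 +1 1/3 = +1 2/3 stops.

1 2/3 stops brighter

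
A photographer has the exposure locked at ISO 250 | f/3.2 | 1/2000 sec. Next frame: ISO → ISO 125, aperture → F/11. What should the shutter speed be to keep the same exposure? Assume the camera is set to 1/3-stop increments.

1/80s

ISO: 250 → 200 → 160 → 125 — 1 stop lower (darker).
Aperture: f/3.2 → f/3.5 → f/4 → f/4.5 → f/5 → f/5.6 → f/6.3 → f/7.1 → f/8 → f/9 → f/10 → f/11 — 3 2/3 stops narrower (darker).
Net change so far: 4 2/3 stops darker. Offset with the shutter speed: 1/2000 → 1/1600 → 1/1250 → 1/1000 → 1/800 → 1/640 → 1/500 → 1/400 → 1/320 → 1/250 → 1/200 → 1/160 → 1/125 → 1/100 → 1/80.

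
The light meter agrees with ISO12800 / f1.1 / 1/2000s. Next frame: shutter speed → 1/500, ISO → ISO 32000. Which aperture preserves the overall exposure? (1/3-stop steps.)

f/3.5

Shutter speed: 1/2000 → 1/1600 → 1/1250 → 1/1000 → 1/800 → 1/640 → 1/500 — 2 stops slower (brighter).
ISO: 12800 → 16000 → 20000 → 25600 → 32000 — 1 1/3 stops raised (brighter).
Net change so far: 3 1/3 stops brighter. Offset with the aperture: f/1.1 → f/1.2 → f/1.4 → f/1.6 → f/1.8 → f/2 → f/2.2 → f/2.5 → f/2.8 → f/3.2 → f/3.5.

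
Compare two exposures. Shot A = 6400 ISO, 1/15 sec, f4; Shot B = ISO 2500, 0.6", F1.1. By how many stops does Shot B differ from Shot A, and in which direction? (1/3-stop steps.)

Aperture: f/4 → f/3.5 → f/3.2 → f/2.8 → f/2.5 → f/2.2 → f/2 → f/1.8 → f/1.6 → f/1.4 → f/1.2 → f/1.1 — 3 2/3 stops opened up (brighter).
Shutter speed: 1/15 → 1/13 → 1/10 → 1/8 → 1/6 → 1/5 → 1/4 → 0.3 → 0.4 → 0.5 → 0.6 — 3 1/3 stops longer (brighter).
ISO: 6400 → 5000 → 4000 → 3200 → 2500 — 1 1/3 stops lower (darker).
Net: +3 2/3 +3 1/3 −1 1/3 = +5 2/3 stops.

5 2/3 stops brighter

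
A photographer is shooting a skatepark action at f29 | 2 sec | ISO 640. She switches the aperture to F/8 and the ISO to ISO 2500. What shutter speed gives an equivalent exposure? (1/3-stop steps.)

Aperture: f/29 → f/25 → f/22 → f/20 → f/18 → f/16 → f/14 → f/13 → f/11 → f/10 → f/9 → f/8 — 3 2/3 stops wider (brighter).
ISO: 640 → 800 → 1000 → 1250 → 1600 → 2000 → 2500 — 2 stops higher (brighter).
Net change so far: 5 2/3 stops brighter. Offset with the shutter speed: 2 → 1.6 → 1.3 → 1 → 0.8 → 0.6 → 0.5 → 0.4 → 0.3 → 1/4 → 1/5 → 1/6 → 1/8 → 1/10 → 1/13 → 1/15 → 1/20 → 1/25.

1/25s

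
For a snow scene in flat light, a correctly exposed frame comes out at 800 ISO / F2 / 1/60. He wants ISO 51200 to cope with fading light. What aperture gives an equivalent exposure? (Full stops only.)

f/16

ISO: 800 → 1600 → 3200 → 6400 → 12800 → 25600 → 51200 — 6 stops raised (brighter).
Need 6 stops darker from the aperture: f/2 → f/2.8 → f/4 → f/5.6 → f/8 → f/11 → f/16.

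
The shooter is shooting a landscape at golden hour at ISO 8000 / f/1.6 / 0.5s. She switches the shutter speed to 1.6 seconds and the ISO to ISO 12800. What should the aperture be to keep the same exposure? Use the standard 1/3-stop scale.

f/3.5

Shutter speed: 0.5 → 0.6 → 0.8 → 1 → 1.3 → 1.6 — 1 2/3 stops longer (brighter).
ISO: 8000 → 10000 → 12800 — 2/3 stop raised (brighter).
Net change so far: 2 1/3 stops brighter. Offset with the aperture: f/1.6 → f/1.8 → f/2 → f/2.2 → f/2.5 → f/2.8 → f/3.2 → f/3.5.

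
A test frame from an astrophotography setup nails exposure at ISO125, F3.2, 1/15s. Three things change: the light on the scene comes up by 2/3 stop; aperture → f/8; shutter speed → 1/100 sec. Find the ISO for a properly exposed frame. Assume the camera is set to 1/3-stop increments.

ISO 3200

Scene light: 2/3 stop brighter.
Aperture: f/3.2 → f/3.5 → f/4 → f/4.5 → f/5 → f/5.6 → f/6.3 → f/7.1 → f/8 — 2 2/3 stops narrower (darker).
Shutter speed: 1/15 → 1/20 → 1/25 → 1/30 → 1/40 → 1/50 → 1/60 → 1/80 → 1/100 — 2 2/3 stops shorter (darker).
Net so far: 4 2/3 stops darker. ISO: 125 → 160 → 200 → 250 → 320 → 400 → 500 → 640 → 800 → 1000 → 1250 → 1600 → 2000 → 2500 → 3200.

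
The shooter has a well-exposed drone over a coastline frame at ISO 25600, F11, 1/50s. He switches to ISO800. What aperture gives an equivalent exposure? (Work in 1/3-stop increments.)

f/2

ISO: 25600 → 20000 → 16000 → 12800 → 10000 → 8000 → 6400 → 5000 → 4000 → 3200 → 2500 → 2000 → 1600 → 1250 → 1000 → 800 — 5 stops dropped (darker).
Need 5 stops brighter from the aperture: f/11 → f/10 → f/9 → f/8 → f/7.1 → f/6.3 → f/5.6 → f/5 → f/4.5 → f/4 → f/3.5 → f/3.2 → f/2.8 → f/2.5 → f/2.2 → f/2.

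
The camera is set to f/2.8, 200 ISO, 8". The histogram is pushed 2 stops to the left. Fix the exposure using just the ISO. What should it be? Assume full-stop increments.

ISO 800

Underexposed by 2 stops → need 2 stops brighter.
ISO: 200 → 400 → 800.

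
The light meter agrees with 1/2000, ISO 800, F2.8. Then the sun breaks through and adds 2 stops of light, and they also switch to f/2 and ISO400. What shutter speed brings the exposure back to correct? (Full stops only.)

Scene light: 2 stops brighter.
Aperture: f/2.8 → f/2 — 1 stop larger aperture (brighter).
ISO: 800 → 400 — 1 stop dropped (darker).
Net so far: 2 stops brighter. Shutter speed: 1/2000 → 1/4000 → 1/8000.

1/8000s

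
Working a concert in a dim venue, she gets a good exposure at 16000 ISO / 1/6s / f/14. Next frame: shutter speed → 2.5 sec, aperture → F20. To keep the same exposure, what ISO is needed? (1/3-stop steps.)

ISO 2000

Shutter speed: 1/6 → 1/5 → 1/4 → 0.3 → 0.4 → 0.5 → 0.6 → 0.8 → 1 → 1.3 → 1.6 → 2 → 2.5 — 4 stops longer (brighter).
Aperture: f/14 → f/16 → f/18 → f/20 — 1 stop smaller aperture (darker).
Net change so far: 3 stops brighter. Offset with the ISO: 16000 → 12800 → 10000 → 8000 → 6400 → 5000 → 4000 → 3200 → 2500 → 2000.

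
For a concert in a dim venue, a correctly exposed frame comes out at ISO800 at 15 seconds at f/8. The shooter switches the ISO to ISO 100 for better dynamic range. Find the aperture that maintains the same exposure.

f/2.8

ISO: 800 → 400 → 200 → 100 — 3 stops lower (darker).
Need 3 stops brighter from the aperture: f/8 → f/5.6 → f/4 → f/2.8.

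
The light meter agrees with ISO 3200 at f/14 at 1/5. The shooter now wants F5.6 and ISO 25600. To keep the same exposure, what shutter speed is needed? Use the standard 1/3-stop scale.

Aperture: f/14 → f/13 → f/11 → f/10 → f/9 → f/8 → f/7.1 → f/6.3 → f/5.6 — 2 2/3 stops larger aperture (brighter).
ISO: 3200 → 4000 → 5000 → 6400 → 8000 → 10000 → 12800 → 16000 → 20000 → 25600 — 3 stops raised (brighter).
Net change so far: 5 2/3 stops brighter. Offset with the shutter speed: 1/5 → 1/6 → 1/8 → 1/10 → 1/13 → 1/15 → 1/20 → 1/25 → 1/30 → 1/40 → 1/50 → 1/60 → 1/80 → 1/100 → 1/125 → 1/160 → 1/200 → 1/250.

1/250s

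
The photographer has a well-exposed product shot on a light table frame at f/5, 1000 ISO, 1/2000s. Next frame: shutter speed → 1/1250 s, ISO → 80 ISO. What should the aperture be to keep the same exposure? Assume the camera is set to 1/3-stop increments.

f/1.8

Shutter speed: 1/2000 → 1/1600 → 1/1250 — 2/3 stop longer (brighter).
ISO: 1000 → 800 → 640 → 500 → 400 → 320 → 250 → 200 → 160 → 125 → 100 → 80 — 3 2/3 stops dropped (darker).
Net change so far: 3 stops darker. Offset with the aperture: f/5 → f/4.5 → f/4 → f/3.5 → f/3.2 → f/2.8 → f/2.5 → f/2.2 → f/2 → f/1.8.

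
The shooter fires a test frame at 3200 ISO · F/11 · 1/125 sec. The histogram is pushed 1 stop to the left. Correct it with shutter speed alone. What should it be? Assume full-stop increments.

1/60s

Underexposed by 1 stop → need 1 stop brighter.
Shutter speed: 1/125 → 1/60.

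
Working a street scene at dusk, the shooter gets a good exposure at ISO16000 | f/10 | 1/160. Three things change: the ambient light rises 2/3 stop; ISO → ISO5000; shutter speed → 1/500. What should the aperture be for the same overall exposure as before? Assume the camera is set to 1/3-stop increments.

Scene light: 2/3 stop brighter.
ISO: 16000 → 12800 → 10000 → 8000 → 6400 → 5000 — 1 2/3 stops dropped (darker).
Shutter speed: 1/160 → 1/200 → 1/250 → 1/320 → 1/400 → 1/500 — 1 2/3 stops shorter (darker).
Net so far: 2 2/3 stops darker. Aperture: f/10 → f/9 → f/8 → f/7.1 → f/6.3 → f/5.6 → f/5 → f/4.5 → f/4.

f/4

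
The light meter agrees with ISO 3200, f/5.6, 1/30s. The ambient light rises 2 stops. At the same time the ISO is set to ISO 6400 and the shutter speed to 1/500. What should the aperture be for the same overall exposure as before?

Scene light: 2 stops brighter.
ISO: 3200 → 6400 — 1 stop raised (brighter).
Shutter speed: 1/30 → 1/60 → 1/125 → 1/250 → 1/500 — 4 stops shorter (darker).
Net so far: 1 stop darker. Aperture: f/5.6 → f/4.

f/4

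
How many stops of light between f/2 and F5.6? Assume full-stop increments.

3 stops

f/2 → f/2.8 → f/4 → f/5.6 — count the steps: 3 stops.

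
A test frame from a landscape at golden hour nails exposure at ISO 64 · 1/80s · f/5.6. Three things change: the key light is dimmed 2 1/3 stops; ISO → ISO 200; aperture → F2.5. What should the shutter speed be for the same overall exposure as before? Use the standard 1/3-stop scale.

1/250s

Scene light: 2 1/3 stops darker.
ISO: 64 → 80 → 100 → 125 → 160 → 200 — 1 2/3 stops higher (brighter).
Aperture: f/5.6 → f/5 → f/4.5 → f/4 → f/3.5 → f/3.2 → f/2.8 → f/2.5 — 2 1/3 stops wider (brighter).
Net so far: 1 2/3 stops brighter. Shutter speed: 1/80 → 1/100 → 1/125 → 1/160 → 1/200 → 1/250.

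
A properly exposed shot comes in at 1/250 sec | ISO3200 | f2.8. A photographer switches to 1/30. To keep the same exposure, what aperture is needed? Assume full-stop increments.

f/8

Shutter speed: 1/250 → 1/125 → 1/60 → 1/30 — 3 stops longer (brighter).
Need 3 stops darker from the aperture: f/2.8 → f/4 → f/5.6 → f/8.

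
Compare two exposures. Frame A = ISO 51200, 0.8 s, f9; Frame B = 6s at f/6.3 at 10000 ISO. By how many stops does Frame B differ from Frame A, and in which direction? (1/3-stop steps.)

1 2/3 stops brighter

Aperture: f/9 → f/8 → f/7.1 → f/6.3 — 1 stop wider (brighter).
Shutter speed: 0.8 → 1 → 1.3 → 1.6 → 2 → 2.5 → 3.2 → 4 → 5 → 6 — 3 stops longer (brighter).
ISO: 51200 → 40000 → 32000 → 25600 → 20000 → 16000 → 12800 → 10000 — 2 1/3 stops dropped (darker).
Net: +1 +3 −2 1/3 = +1 2/3 stops.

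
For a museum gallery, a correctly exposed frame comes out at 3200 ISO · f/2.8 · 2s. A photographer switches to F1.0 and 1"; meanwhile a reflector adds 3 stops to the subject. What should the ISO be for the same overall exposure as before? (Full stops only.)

Scene light: 3 stops brighter.
Aperture: f/2.8 → f/2 → f/1.4 → f/1.0 — 3 stops larger aperture (brighter).
Shutter speed: 2 → 1 — 1 stop shorter (darker).
Net so far: 5 stops brighter. ISO: 3200 → 1600 → 800 → 400 → 200 → 100.

ISO 100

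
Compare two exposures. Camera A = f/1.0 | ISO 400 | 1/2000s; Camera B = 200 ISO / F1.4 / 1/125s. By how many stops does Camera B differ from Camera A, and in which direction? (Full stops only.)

2 stops brighter

Aperture: f/1.0 → f/1.4 — 1 stop narrower (darker).
Shutter speed: 1/2000 → 1/1000 → 1/500 → 1/250 → 1/125 — 4 stops slower (brighter).
ISO: 400 → 200 — 1 stop dropped (darker).
Net: −1 +4 −1 = +2 stops.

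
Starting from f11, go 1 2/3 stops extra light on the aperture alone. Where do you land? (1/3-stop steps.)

Aperture: f/11 → f/10 → f/9 → f/8 → f/7.1 → f/6.3 — 1 2/3 stops larger aperture (brighter).

f/6.3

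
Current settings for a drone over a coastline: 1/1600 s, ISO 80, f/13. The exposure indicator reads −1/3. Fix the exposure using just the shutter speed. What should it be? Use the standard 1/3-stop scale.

1/1250s

Underexposed by 1/3 stop → need 1/3 stop brighter.
Shutter speed: 1/1600 → 1/1250.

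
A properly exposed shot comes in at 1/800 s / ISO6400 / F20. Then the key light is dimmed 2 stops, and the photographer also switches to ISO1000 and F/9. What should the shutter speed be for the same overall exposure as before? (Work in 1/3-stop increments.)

1/160s

Scene light: 2 stops darker.
ISO: 6400 → 5000 → 4000 → 3200 → 2500 → 2000 → 1600 → 1250 → 1000 — 2 2/3 stops dropped (darker).
Aperture: f/20 → f/18 → f/16 → f/14 → f/13 → f/11 → f/10 → f/9 — 2 1/3 stops larger aperture (brighter).
Net so far: 2 1/3 stops darker. Shutter speed: 1/800 → 1/640 → 1/500 → 1/400 → 1/320 → 1/250 → 1/200 → 1/160.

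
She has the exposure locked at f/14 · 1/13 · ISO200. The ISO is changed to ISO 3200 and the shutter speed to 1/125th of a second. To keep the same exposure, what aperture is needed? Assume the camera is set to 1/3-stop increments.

f/18

ISO: 200 → 250 → 320 → 400 → 500 → 640 → 800 → 1000 → 1250 → 1600 → 2000 → 2500 → 3200 — 4 stops higher (brighter).
Shutter speed: 1/13 → 1/15 → 1/20 → 1/25 → 1/30 → 1/40 → 1/50 → 1/60 → 1/80 → 1/100 → 1/125 — 3 1/3 stops faster (darker).
Net change so far: 2/3 stop brighter. Offset with the aperture: f/14 → f/16 → f/18.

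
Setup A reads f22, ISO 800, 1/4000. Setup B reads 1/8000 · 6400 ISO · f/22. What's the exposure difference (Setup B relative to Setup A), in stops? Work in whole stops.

2 stops brighter

Aperture: unchanged.
Shutter speed: 1/4000 → 1/8000 — 1 stop faster (darker).
ISO: 800 → 1600 → 3200 → 6400 — 3 stops raised (brighter).
Net: −1 +3 = +2 stops.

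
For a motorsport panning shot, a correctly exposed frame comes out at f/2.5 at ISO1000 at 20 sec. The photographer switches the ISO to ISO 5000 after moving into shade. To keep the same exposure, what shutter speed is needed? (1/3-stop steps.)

4 s

ISO: 1000 → 1250 → 1600 → 2000 → 2500 → 3200 → 4000 → 5000 — 2 1/3 stops higher (brighter).
Need 2 1/3 stops darker from the shutter speed: 20 → 15 → 13 → 10 → 8 → 6 → 5 → 4.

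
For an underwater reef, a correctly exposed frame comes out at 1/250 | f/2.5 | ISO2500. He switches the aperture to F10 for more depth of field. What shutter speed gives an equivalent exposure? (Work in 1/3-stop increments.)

1/15s

Aperture: f/2.5 → f/2.8 → f/3.2 → f/3.5 → f/4 → f/4.5 → f/5 → f/5.6 → f/6.3 → f/7.1 → f/8 → f/9 → f/10 — 4 stops narrower (darker).
Need 4 stops brighter from the shutter speed: 1/250 → 1/200 → 1/160 → 1/125 → 1/100 → 1/80 → 1/60 → 1/50 → 1/40 → 1/30 → 1/25 → 1/20 → 1/15.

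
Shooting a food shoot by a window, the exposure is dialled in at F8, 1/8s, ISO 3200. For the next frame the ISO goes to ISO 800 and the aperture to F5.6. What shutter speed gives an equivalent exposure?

1/4s

ISO: 3200 → 1600 → 800 — 2 stops lower (darker).
Aperture: f/8 → f/5.6 — 1 stop opened up (brighter).
Net change so far: 1 stop darker. Offset with the shutter speed: 1/8 → 1/4.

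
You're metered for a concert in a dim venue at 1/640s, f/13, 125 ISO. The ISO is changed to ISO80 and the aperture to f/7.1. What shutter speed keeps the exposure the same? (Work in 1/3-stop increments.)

1/1250s

ISO: 125 → 100 → 80 — 2/3 stop lower (darker).
Aperture: f/13 → f/11 → f/10 → f/9 → f/8 → f/7.1 — 1 2/3 stops wider (brighter).
Net change so far: 1 stop brighter. Offset with the shutter speed: 1/640 → 1/800 → 1/1000 → 1/1250.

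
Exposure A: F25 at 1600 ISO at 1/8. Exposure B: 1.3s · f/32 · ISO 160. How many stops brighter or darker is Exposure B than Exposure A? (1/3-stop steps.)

Aperture: f/25 → f/29 → f/32 — 2/3 stop narrower (darker).
Shutter speed: 1/8 → 1/6 → 1/5 → 1/4 → 0.3 → 0.4 → 0.5 → 0.6 → 0.8 → 1 → 1.3 — 3 1/3 stops longer (brighter).
ISO: 1600 → 1250 → 1000 → 800 → 640 → 500 → 400 → 320 → 250 → 200 → 160 — 3 1/3 stops dropped (darker).
Net: −2/3 +3 1/3 −3 1/3 = −2/3 stops.

2/3 stop darker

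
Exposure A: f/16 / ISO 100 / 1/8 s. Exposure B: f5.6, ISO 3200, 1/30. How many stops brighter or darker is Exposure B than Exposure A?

Aperture: f/16 → f/11 → f/8 → f/5.6 — 3 stops opened up (brighter).
Shutter speed: 1/8 → 1/15 → 1/30 — 2 stops faster (darker).
ISO: 100 → 200 → 400 → 800 → 1600 → 3200 — 5 stops raised (brighter).
Net: +3 −2 +5 = +6 stops.

6 stops brighter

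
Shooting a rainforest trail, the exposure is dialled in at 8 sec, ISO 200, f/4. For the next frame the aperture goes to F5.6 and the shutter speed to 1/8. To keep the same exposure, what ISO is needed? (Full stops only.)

ISO 25600

Aperture: f/4 → f/5.6 — 1 stop smaller aperture (darker).
Shutter speed: 8 → 4 → 2 → 1 → 1/2 → 1/4 → 1/8 — 6 stops shorter (darker).
Net change so far: 7 stops darker. Offset with the ISO: 200 → 400 → 800 → 1600 → 3200 → 6400 → 12800 → 25600.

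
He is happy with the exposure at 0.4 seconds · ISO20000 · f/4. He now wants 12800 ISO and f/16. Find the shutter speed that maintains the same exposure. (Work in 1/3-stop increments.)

ISO: 20000 → 16000 → 12800 — 2/3 stop dropped (darker).
Aperture: f/4 → f/4.5 → f/5 → f/5.6 → f/6.3 → f/7.1 → f/8 → f/9 → f/10 → f/11 → f/13 → f/14 → f/16 — 4 stops smaller aperture (darker).
Net change so far: 4 2/3 stops darker. Offset with the shutter speed: 0.4 → 0.5 → 0.6 → 0.8 → 1 → 1.3 → 1.6 → 2 → 2.5 → 3.2 → 4 → 5 → 6 → 8 → 10.

10 s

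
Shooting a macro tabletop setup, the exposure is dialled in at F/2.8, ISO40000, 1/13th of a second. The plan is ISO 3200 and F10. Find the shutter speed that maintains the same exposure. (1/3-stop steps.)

13 s

ISO: 40000 → 32000 → 25600 → 20000 → 16000 → 12800 → 10000 → 8000 → 6400 → 5000 → 4000 → 3200 — 3 2/3 stops dropped (darker).
Aperture: f/2.8 → f/3.2 → f/3.5 → f/4 → f/4.5 → f/5 → f/5.6 → f/6.3 → f/7.1 → f/8 → f/9 → f/10 — 3 2/3 stops stopped down (darker).
Net change so far: 7 1/3 stops darker. Offset with the shutter speed: 1/13 → 1/10 → 1/8 → 1/6 → 1/5 → 1/4 → 0.3 → 0.4 → 0.5 → 0.6 → 0.8 → 1 → 1.3 → 1.6 → 2 → 2.5 → 3.2 → 4 → 5 → 6 → 8 → 10 → 13.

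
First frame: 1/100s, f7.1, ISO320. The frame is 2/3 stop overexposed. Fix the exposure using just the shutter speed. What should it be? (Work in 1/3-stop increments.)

1/160s

Overexposed by 2/3 stop → need 2/3 stop darker.
Shutter speed: 1/100 → 1/125 → 1/160.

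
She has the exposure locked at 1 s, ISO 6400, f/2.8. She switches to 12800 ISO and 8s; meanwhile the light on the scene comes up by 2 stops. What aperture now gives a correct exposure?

f/22

Scene light: 2 stops brighter.
ISO: 6400 → 12800 — 1 stop higher (brighter).
Shutter speed: 1 → 2 → 4 → 8 — 3 stops longer (brighter).
Net so far: 6 stops brighter. Aperture: f/2.8 → f/4 → f/5.6 → f/8 → f/11 → f/16 → f/22.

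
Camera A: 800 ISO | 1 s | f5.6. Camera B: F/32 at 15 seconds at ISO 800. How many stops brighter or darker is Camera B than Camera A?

1 stop darker

Aperture: f/5.6 → f/8 → f/11 → f/16 → f/22 → f/32 — 5 stops stopped down (darker).
Shutter speed: 1 → 2 → 4 → 8 → 15 — 4 stops slower (brighter).
ISO: unchanged.
Net: −5 +4 = −1 stop.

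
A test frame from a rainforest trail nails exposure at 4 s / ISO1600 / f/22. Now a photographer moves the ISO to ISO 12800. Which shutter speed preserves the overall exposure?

1/2s

ISO: 1600 → 3200 → 6400 → 12800 — 3 stops higher (brighter).
Need 3 stops darker from the shutter speed: 4 → 2 → 1 → 1/2.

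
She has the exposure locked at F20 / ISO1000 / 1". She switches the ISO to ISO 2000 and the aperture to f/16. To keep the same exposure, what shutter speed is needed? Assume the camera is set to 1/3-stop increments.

ISO: 1000 → 1250 → 1600 → 2000 — 1 stop raised (brighter).
Aperture: f/20 → f/18 → f/16 — 2/3 stop opened up (brighter).
Net change so far: 1 2/3 stops brighter. Offset with the shutter speed: 1 → 0.8 → 0.6 → 0.5 → 0.4 → 0.3.

0.3 s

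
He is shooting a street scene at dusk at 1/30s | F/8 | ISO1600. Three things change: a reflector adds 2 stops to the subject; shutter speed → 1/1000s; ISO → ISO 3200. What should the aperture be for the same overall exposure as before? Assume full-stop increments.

f/4

Scene light: 2 stops brighter.
Shutter speed: 1/30 → 1/60 → 1/125 → 1/250 → 1/500 → 1/1000 — 5 stops faster (darker).
ISO: 1600 → 3200 — 1 stop higher (brighter).
Net so far: 2 stops darker. Aperture: f/8 → f/5.6 → f/4.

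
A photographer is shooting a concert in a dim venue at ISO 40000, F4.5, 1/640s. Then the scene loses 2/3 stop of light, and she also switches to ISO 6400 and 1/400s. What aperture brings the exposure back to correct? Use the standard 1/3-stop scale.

Scene light: 2/3 stop darker.
ISO: 40000 → 32000 → 25600 → 20000 → 16000 → 12800 → 10000 → 8000 → 6400 — 2 2/3 stops lower (darker).
Shutter speed: 1/640 → 1/500 → 1/400 — 2/3 stop slower (brighter).
Net so far: 2 2/3 stops darker. Aperture: f/4.5 → f/4 → f/3.5 → f/3.2 → f/2.8 → f/2.5 → f/2.2 → f/2 → f/1.8.

f/1.8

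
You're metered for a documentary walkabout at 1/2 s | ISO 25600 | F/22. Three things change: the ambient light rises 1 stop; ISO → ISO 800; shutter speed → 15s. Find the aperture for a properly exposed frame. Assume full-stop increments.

f/32

Scene light: 1 stop brighter.
ISO: 25600 → 12800 → 6400 → 3200 → 1600 → 800 — 5 stops dropped (darker).
Shutter speed: 1/2 → 1 → 2 → 4 → 8 → 15 — 5 stops longer (brighter).
Net so far: 1 stop brighter. Aperture: f/22 → f/32.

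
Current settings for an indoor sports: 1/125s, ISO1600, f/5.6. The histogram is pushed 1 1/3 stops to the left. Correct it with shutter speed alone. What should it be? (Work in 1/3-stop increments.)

Underexposed by 1 1/3 stops → need 1 1/3 stops brighter.
Shutter speed: 1/125 → 1/100 → 1/80 → 1/60 → 1/50.

1/50s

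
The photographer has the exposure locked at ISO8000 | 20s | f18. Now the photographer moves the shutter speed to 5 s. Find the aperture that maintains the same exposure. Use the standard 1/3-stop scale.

Shutter speed: 20 → 15 → 13 → 10 → 8 → 6 → 5 — 2 stops shorter (darker).
Need 2 stops brighter from the aperture: f/18 → f/16 → f/14 → f/13 → f/11 → f/10 → f/9.

f/9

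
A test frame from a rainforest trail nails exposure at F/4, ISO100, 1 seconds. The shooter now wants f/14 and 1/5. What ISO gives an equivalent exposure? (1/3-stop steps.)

ISO 6400

Aperture: f/4 → f/4.5 → f/5 → f/5.6 → f/6.3 → f/7.1 → f/8 → f/9 → f/10 → f/11 → f/13 → f/14 — 3 2/3 stops narrower (darker).
Shutter speed: 1 → 0.8 → 0.6 → 0.5 → 0.4 → 0.3 → 1/4 → 1/5 — 2 1/3 stops faster (darker).
Net change so far: 6 stops darker. Offset with the ISO: 100 → 125 → 160 → 200 → 250 → 320 → 400 → 500 → 640 → 800 → 1000 → 1250 → 1600 → 2000 → 2500 → 3200 → 4000 → 5000 → 6400.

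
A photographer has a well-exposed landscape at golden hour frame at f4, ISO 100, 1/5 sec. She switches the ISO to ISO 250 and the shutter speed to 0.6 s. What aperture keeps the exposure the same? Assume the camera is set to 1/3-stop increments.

f/11

ISO: 100 → 125 → 160 → 200 → 250 — 1 1/3 stops higher (brighter).
Shutter speed: 1/5 → 1/4 → 0.3 → 0.4 → 0.5 → 0.6 — 1 2/3 stops longer (brighter).
Net change so far: 3 stops brighter. Offset with the aperture: f/4 → f/4.5 → f/5 → f/5.6 → f/6.3 → f/7.1 → f/8 → f/9 → f/10 → f/11.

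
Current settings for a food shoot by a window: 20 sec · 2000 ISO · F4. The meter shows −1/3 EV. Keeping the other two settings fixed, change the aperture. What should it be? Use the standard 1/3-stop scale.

f/3.5

Underexposed by 1/3 stop → need 1/3 stop brighter.
Aperture: f/4 → f/3.5.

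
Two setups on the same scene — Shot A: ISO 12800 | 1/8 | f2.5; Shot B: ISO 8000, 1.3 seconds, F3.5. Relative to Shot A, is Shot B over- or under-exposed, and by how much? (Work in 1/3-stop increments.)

1 2/3 stops brighter

Aperture: f/2.5 → f/2.8 → f/3.2 → f/3.5 — 1 stop smaller aperture (darker).
Shutter speed: 1/8 → 1/6 → 1/5 → 1/4 → 0.3 → 0.4 → 0.5 → 0.6 → 0.8 → 1 → 1.3 — 3 1/3 stops slower (brighter).
ISO: 12800 → 10000 → 8000 — 2/3 stop dropped (darker).
Net: −1 +3 1/3 −2/3 = +1 2/3 stops.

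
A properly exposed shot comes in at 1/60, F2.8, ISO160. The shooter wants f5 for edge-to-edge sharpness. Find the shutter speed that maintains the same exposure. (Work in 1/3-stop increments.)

Aperture: f/2.8 → f/3.2 → f/3.5 → f/4 → f/4.5 → f/5 — 1 2/3 stops smaller aperture (darker).
Need 1 2/3 stops brighter from the shutter speed: 1/60 → 1/50 → 1/40 → 1/30 → 1/25 → 1/20.

1/20s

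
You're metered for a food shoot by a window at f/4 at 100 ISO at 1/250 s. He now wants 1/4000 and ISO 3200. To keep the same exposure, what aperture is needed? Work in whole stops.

f/5.6

Shutter speed: 1/250 → 1/500 → 1/1000 → 1/2000 → 1/4000 — 4 stops shorter (darker).
ISO: 100 → 200 → 400 → 800 → 1600 → 3200 — 5 stops raised (brighter).
Net change so far: 1 stop brighter. Offset with the aperture: f/4 → f/5.6.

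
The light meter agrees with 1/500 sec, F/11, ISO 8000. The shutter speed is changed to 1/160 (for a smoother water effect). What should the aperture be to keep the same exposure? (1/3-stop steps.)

f/20

Shutter speed: 1/500 → 1/400 → 1/320 → 1/250 → 1/200 → 1/160 — 1 2/3 stops longer (brighter).
Need 1 2/3 stops darker from the aperture: f/11 → f/13 → f/14 → f/16 → f/18 → f/20.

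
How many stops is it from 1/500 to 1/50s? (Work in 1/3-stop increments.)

3 1/3 stops

1/500 → 1/400 → 1/320 → 1/250 → 1/200 → 1/160 → 1/125 → 1/100 → 1/80 → 1/60 → 1/50 — count the steps: 10 third-stops = 3 1/3 stops.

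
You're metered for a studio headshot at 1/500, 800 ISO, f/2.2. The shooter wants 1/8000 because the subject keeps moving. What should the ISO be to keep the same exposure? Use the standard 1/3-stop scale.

Shutter speed: 1/500 → 1/640 → 1/800 → 1/1000 → 1/1250 → 1/1600 → 1/2000 → 1/2500 → 1/3200 → 1/4000 → 1/5000 → 1/6400 → 1/8000 — 4 stops faster (darker).
Need 4 stops brighter from the ISO: 800 → 1000 → 1250 → 1600 → 2000 → 2500 → 3200 → 4000 → 5000 → 6400 → 8000 → 10000 → 12800.

ISO 12800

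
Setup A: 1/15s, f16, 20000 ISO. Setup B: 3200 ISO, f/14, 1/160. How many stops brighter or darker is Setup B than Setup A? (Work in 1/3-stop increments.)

Aperture: f/16 → f/14 — 1/3 stop wider (brighter).
Shutter speed: 1/15 → 1/20 → 1/25 → 1/30 → 1/40 → 1/50 → 1/60 → 1/80 → 1/100 → 1/125 → 1/160 — 3 1/3 stops shorter (darker).
ISO: 20000 → 16000 → 12800 → 10000 → 8000 → 6400 → 5000 → 4000 → 3200 — 2 2/3 stops dropped (darker).
Net: +1/3 −3 1/3 −2 2/3 = −5 2/3 stops.

5 2/3 stops darker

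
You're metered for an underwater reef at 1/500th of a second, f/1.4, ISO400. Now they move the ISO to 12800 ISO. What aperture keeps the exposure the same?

ISO: 400 → 800 → 1600 → 3200 → 6400 → 12800 — 5 stops higher (brighter).
Need 5 stops darker from the aperture: f/1.4 → f/2 → f/2.8 → f/4 → f/5.6 → f/8.

f/8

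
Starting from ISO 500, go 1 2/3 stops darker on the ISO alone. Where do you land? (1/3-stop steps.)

ISO: 500 → 400 → 320 → 250 → 200 → 160 — 1 2/3 stops dropped (darker).

ISO 160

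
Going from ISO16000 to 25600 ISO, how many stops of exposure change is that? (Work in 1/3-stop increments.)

2/3 stop

16000 → 20000 → 25600 — count the steps: 2 third-stops = 2/3 stop.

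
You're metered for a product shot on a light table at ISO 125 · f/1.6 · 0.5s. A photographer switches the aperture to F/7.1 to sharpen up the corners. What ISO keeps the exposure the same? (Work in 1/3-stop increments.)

Aperture: f/1.6 → f/1.8 → f/2 → f/2.2 → f/2.5 → f/2.8 → f/3.2 → f/3.5 → f/4 → f/4.5 → f/5 → f/5.6 → f/6.3 → f/7.1 — 4 1/3 stops narrower (darker).
Need 4 1/3 stops brighter from the ISO: 125 → 160 → 200 → 250 → 320 → 400 → 500 → 640 → 800 → 1000 → 1250 → 1600 → 2000 → 2500.

ISO 2500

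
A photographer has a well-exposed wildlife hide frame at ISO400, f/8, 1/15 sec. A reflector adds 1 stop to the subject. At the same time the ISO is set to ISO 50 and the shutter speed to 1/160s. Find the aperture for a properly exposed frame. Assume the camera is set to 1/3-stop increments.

f/1.2

Scene light: 1 stop brighter.
ISO: 400 → 320 → 250 → 200 → 160 → 125 → 100 → 80 → 64 → 50 — 3 stops lower (darker).
Shutter speed: 1/15 → 1/20 → 1/25 → 1/30 → 1/40 → 1/50 → 1/60 → 1/80 → 1/100 → 1/125 → 1/160 — 3 1/3 stops faster (darker).
Net so far: 5 1/3 stops darker. Aperture: f/8 → f/7.1 → f/6.3 → f/5.6 → f/5 → f/4.5 → f/4 → f/3.5 → f/3.2 → f/2.8 → f/2.5 → f/2.2 → f/2 → f/1.8 → f/1.6 → f/1.4 → f/1.2.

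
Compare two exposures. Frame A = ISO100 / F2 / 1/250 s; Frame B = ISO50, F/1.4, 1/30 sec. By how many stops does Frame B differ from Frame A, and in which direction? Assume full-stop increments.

3 stops brighter

Aperture: f/2 → f/1.4 — 1 stop wider (brighter).
Shutter speed: 1/250 → 1/125 → 1/60 → 1/30 — 3 stops longer (brighter).
ISO: 100 → 50 — 1 stop dropped (darker).
Net: +1 +3 −1 = +3 stops.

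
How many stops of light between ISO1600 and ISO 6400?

1600 → 3200 → 6400 — count the steps: 2 stops.

2 stops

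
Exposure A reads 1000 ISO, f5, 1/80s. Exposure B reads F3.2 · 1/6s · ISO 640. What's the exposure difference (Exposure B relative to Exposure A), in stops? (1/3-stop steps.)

4 1/3 stops brighter

Aperture: f/5 → f/4.5 → f/4 → f/3.5 → f/3.2 — 1 1/3 stops opened up (brighter).
Shutter speed: 1/80 → 1/60 → 1/50 → 1/40 → 1/30 → 1/25 → 1/20 → 1/15 → 1/13 → 1/10 → 1/8 → 1/6 — 3 2/3 stops longer (brighter).
ISO: 1000 → 800 → 640 — 2/3 stop lower (darker).
Net: +1 1/3 +3 2/3 −2/3 = +4 1/3 stops.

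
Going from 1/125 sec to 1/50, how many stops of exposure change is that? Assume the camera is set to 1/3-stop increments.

1 1/3 stops

1/125 → 1/100 → 1/80 → 1/60 → 1/50 — count the steps: 4 third-stops = 1 1/3 stops.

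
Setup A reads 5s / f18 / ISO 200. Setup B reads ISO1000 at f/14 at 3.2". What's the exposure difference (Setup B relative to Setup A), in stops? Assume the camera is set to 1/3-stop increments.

2 1/3 stops brighter

Aperture: f/18 → f/16 → f/14 — 2/3 stop larger aperture (brighter).
Shutter speed: 5 → 4 → 3.2 — 2/3 stop shorter (darker).
ISO: 200 → 250 → 320 → 400 → 500 → 640 → 800 → 1000 — 2 1/3 stops higher (brighter).
Net: +2/3 −2/3 +2 1/3 = +2 1/3 stops.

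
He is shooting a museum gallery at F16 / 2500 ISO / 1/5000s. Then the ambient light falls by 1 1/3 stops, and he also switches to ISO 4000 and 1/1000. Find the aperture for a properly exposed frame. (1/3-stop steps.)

Scene light: 1 1/3 stops darker.
ISO: 2500 → 3200 → 4000 — 2/3 stop higher (brighter).
Shutter speed: 1/5000 → 1/4000 → 1/3200 → 1/2500 → 1/2000 → 1/1600 → 1/1250 → 1/1000 — 2 1/3 stops slower (brighter).
Net so far: 1 2/3 stops brighter. Aperture: f/16 → f/18 → f/20 → f/22 → f/25 → f/29.

f/29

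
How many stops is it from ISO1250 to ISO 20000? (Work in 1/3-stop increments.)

1250 → 1600 → 2000 → 2500 → 3200 → 4000 → 5000 → 6400 → 8000 → 10000 → 12800 → 16000 → 20000 — count the steps: 12 third-stops = 4 stops.

4 stops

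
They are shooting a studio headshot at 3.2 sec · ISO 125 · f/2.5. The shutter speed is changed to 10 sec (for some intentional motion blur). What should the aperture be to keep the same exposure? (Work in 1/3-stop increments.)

f/4.5

Shutter speed: 3.2 → 4 → 5 → 6 → 8 → 10 — 1 2/3 stops slower (brighter).
Need 1 2/3 stops darker from the aperture: f/2.5 → f/2.8 → f/3.2 → f/3.5 → f/4 → f/4.5.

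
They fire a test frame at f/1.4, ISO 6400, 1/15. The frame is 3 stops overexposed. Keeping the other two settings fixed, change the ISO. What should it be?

ISO 800

Overexposed by 3 stops → need 3 stops darker.
ISO: 6400 → 3200 → 1600 → 800.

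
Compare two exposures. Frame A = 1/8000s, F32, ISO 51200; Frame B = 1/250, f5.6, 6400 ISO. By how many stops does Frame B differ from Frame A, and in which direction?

Aperture: f/32 → f/22 → f/16 → f/11 → f/8 → f/5.6 — 5 stops wider (brighter).
Shutter speed: 1/8000 → 1/4000 → 1/2000 → 1/1000 → 1/500 → 1/250 — 5 stops longer (brighter).
ISO: 51200 → 25600 → 12800 → 6400 — 3 stops lower (darker).
Net: +5 +5 −3 = +7 stops.

7 stops brighter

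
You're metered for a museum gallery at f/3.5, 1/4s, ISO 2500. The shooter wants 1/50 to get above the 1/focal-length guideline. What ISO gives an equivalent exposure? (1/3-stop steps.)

Shutter speed: 1/4 → 1/5 → 1/6 → 1/8 → 1/10 → 1/13 → 1/15 → 1/20 → 1/25 → 1/30 → 1/40 → 1/50 — 3 2/3 stops shorter (darker).
Need 3 2/3 stops brighter from the ISO: 2500 → 3200 → 4000 → 5000 → 6400 → 8000 → 10000 → 12800 → 16000 → 20000 → 25600 → 32000.

ISO 32000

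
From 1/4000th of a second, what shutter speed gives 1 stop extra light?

1/2000s

Shutter speed: 1/4000 → 1/2000 — 1 stop longer (brighter).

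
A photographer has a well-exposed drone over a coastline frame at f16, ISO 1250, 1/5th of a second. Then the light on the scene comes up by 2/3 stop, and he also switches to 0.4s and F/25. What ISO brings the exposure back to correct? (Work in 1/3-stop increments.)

Scene light: 2/3 stop brighter.
Shutter speed: 1/5 → 1/4 → 0.3 → 0.4 — 1 stop slower (brighter).
Aperture: f/16 → f/18 → f/20 → f/22 → f/25 — 1 1/3 stops stopped down (darker).
Net so far: 1/3 stop brighter. ISO: 1250 → 1000.

ISO 1000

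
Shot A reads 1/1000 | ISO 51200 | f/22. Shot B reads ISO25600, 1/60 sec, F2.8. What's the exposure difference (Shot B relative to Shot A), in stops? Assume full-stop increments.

9 stops brighter

Aperture: f/22 → f/16 → f/11 → f/8 → f/5.6 → f/4 → f/2.8 — 6 stops wider (brighter).
Shutter speed: 1/1000 → 1/500 → 1/250 → 1/125 → 1/60 — 4 stops slower (brighter).
ISO: 51200 → 25600 — 1 stop dropped (darker).
Net: +6 +4 −1 = +9 stops.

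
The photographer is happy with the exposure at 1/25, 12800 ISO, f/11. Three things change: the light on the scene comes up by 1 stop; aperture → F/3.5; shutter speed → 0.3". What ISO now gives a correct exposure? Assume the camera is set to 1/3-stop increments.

Scene light: 1 stop brighter.
Aperture: f/11 → f/10 → f/9 → f/8 → f/7.1 → f/6.3 → f/5.6 → f/5 → f/4.5 → f/4 → f/3.5 — 3 1/3 stops wider (brighter).
Shutter speed: 1/25 → 1/20 → 1/15 → 1/13 → 1/10 → 1/8 → 1/6 → 1/5 → 1/4 → 0.3 — 3 stops longer (brighter).
Net so far: 7 1/3 stops brighter. ISO: 12800 → 10000 → 8000 → 6400 → 5000 → 4000 → 3200 → 2500 → 2000 → 1600 → 1250 → 1000 → 800 → 640 → 500 → 400 → 320 → 250 → 200 → 160 → 125 → 100 → 80.

ISO 80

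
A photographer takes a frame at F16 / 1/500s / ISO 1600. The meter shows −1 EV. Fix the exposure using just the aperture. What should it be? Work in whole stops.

f/11

Underexposed by 1 stop → need 1 stop brighter.
Aperture: f/16 → f/11.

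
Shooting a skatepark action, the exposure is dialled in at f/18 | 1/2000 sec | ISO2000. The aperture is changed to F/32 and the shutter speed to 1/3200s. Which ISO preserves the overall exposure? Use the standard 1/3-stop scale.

Aperture: f/18 → f/20 → f/22 → f/25 → f/29 → f/32 — 1 2/3 stops smaller aperture (darker).
Shutter speed: 1/2000 → 1/2500 → 1/3200 — 2/3 stop shorter (darker).
Net change so far: 2 1/3 stops darker. Offset with the ISO: 2000 → 2500 → 3200 → 4000 → 5000 → 6400 → 8000 → 10000.

ISO 10000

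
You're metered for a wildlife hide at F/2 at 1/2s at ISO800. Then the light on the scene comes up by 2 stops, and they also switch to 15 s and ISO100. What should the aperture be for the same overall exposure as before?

Scene light: 2 stops brighter.
Shutter speed: 1/2 → 1 → 2 → 4 → 8 → 15 — 5 stops longer (brighter).
ISO: 800 → 400 → 200 → 100 — 3 stops dropped (darker).
Net so far: 4 stops brighter. Aperture: f/2 → f/2.8 → f/4 → f/5.6 → f/8.

f/8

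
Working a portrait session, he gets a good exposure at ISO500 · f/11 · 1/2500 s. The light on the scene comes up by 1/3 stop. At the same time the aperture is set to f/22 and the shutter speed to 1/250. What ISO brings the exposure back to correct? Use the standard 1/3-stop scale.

Scene light: 1/3 stop brighter.
Aperture: f/11 → f/13 → f/14 → f/16 → f/18 → f/20 → f/22 — 2 stops smaller aperture (darker).
Shutter speed: 1/2500 → 1/2000 → 1/1600 → 1/1250 → 1/1000 → 1/800 → 1/640 → 1/500 → 1/400 → 1/320 → 1/250 — 3 1/3 stops longer (brighter).
Net so far: 1 2/3 stops brighter. ISO: 500 → 400 → 320 → 250 → 200 → 160.

ISO 160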